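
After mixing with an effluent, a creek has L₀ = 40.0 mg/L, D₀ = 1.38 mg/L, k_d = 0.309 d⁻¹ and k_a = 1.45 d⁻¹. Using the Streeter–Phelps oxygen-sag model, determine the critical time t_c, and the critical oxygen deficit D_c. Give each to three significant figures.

t_c ≈ 1.24 d; D_c ≈ 5.82 mg/L

With k_a/k_d = 4.693 and 1 − D₀(k_a−k_d)/(k_d L₀) = 0.8726,
t_c = ln(4.693 × 0.8726) / (1.45 − 0.309) = ln(4.095) / 1.141 = 1.410/1.141 = 1.236 d.
L(t_c) = L₀ e^(−k_d t_c) = 40.0 × 0.6827 = 27.31 mg/L, and at the critical point k_a D_c = k_d L, so D_c = (0.309/1.45) × 27.31 = 5.819 mg/L.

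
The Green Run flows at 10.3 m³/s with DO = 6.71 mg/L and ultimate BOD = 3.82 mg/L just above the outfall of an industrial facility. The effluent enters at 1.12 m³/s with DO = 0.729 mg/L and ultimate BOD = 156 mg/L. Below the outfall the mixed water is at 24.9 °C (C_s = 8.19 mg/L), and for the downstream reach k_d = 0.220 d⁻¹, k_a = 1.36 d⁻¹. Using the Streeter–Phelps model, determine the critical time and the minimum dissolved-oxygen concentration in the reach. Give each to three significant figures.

t_c ≈ 0.855 d; minimum DO ≈ 5.68 mg/L

Mixed DO = (10.3×6.71 + 1.12×0.729)/(10.3+1.12) = 69.93/11.42 = 6.123 mg/L.
Mixed L₀ = (10.3×3.82 + 1.12×156)/(11.42) = 214.1/11.42 = 18.74 mg/L.
Initial deficit D₀ = C_s − DO₀ = 8.19 − 6.123 = 2.067 mg/L.
t_c = (1/1.140) ln[(1.36/0.220)(1 − 2.067×1.140/(0.220×18.74))] = 0.8772 × ln(2.650) = 0.8550 d.
D_c = (0.220/1.36) × 18.74 × e^(−0.220×0.8550) = 0.1618 × 18.74 × 0.8285 = 2.512 mg/L.
Minimum DO = 8.19 − 2.512 = 5.678 mg/L.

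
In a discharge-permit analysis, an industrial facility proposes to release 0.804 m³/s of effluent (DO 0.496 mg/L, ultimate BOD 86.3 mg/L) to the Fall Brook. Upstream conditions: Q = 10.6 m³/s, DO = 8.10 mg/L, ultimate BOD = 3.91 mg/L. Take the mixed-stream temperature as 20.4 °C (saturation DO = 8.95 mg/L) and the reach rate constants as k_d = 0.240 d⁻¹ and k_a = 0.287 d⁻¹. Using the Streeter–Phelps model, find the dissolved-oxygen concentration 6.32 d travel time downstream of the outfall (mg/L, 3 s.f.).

DO ≈ 5.93 mg/L

Mixed DO = (10.6×8.10 + 0.804×0.496)/(10.6+0.804) = 86.26/11.40 = 7.564 mg/L.
Mixed L₀ = (10.6×3.91 + 0.804×86.3)/(11.40) = 110.8/11.40 = 9.719 mg/L.
Initial deficit D₀ = C_s − DO₀ = 8.95 − 7.564 = 1.386 mg/L.
D(6.32) = [0.240×9.719/(0.287−0.240)](e^(−0.240×6.32) − e^(−0.287×6.32)) + 1.386 e^(−0.287×6.32)
= 49.63 × (0.2194 − 0.1630) + 1.386 × 0.1630 = 3.024 mg/L.
DO = 8.95 − 3.024 = 5.926 mg/L.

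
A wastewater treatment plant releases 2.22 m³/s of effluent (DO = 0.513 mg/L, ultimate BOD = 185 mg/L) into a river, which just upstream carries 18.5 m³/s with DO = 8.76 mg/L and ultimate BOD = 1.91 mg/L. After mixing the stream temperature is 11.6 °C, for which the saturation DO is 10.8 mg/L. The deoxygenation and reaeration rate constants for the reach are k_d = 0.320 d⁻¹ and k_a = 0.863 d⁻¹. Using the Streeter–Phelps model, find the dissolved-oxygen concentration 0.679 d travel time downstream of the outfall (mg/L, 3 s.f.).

Mixed DO = (18.5×8.76 + 2.22×0.513)/(18.5+2.22) = 163.2/20.72 = 7.876 mg/L.
Mixed L₀ = (18.5×1.91 + 2.22×185)/(20.72) = 446.0/20.72 = 21.53 mg/L.
Initial deficit D₀ = C_s − DO₀ = 10.8 − 7.876 = 2.924 mg/L.
D(0.679) = [0.320×21.53/(0.863−0.320)](e^(−0.320×0.679) − e^(−0.863×0.679)) + 2.924 e^(−0.863×0.679)
= 12.69 × (0.8047 − 0.5566) + 2.924 × 0.5566 = 4.775 mg/L.
DO = 10.8 − 4.775 = 6.025 mg/L.

DO ≈ 6.02 mg/L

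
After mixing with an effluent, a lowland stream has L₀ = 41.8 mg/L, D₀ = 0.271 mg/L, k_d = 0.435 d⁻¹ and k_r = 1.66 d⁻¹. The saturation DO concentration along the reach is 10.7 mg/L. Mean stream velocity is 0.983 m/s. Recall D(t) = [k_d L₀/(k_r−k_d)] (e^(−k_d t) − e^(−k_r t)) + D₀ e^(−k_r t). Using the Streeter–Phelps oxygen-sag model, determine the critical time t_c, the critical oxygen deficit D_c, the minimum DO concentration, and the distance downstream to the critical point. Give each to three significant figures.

t_c ≈ 1.08 d; D_c ≈ 6.85 mg/L; min DO ≈ 3.85 mg/L; x_c ≈ 91.6 km

With k_r/k_d = 3.816 and 1 − D₀(k_r−k_d)/(k_d L₀) = 0.9817,
t_c = ln(3.816 × 0.9817) / (1.66 − 0.435) = ln(3.746) / 1.225 = 1.321/1.225 = 1.078 d.
D_c = (k_d/k_r) L₀ e^(−k_d t_c) = (0.435/1.66) × 41.8 × e^(−0.435×1.078) = 0.2620 × 41.8 × 0.6256 = 6.853 mg/L.
Minimum DO = C_s − D_c = 10.7 − 6.853 = 3.847 mg/L.
x_c = v t_c = 0.983 m/s × 1.078 d × 86400 s/d = 91570 m ≈ 91.6 km.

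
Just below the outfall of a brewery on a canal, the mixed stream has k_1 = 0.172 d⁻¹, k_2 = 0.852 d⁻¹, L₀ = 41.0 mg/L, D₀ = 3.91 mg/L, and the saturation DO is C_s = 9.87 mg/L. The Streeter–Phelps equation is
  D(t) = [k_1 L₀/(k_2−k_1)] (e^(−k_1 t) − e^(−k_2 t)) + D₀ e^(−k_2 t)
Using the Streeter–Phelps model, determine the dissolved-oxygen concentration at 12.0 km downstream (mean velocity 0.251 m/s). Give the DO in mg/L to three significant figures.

Travel time t = x/v = 12.0 km / (0.251 m/s) = 12000 m / 0.251 m/s = 47810 s = 0.5533 d.
k_1 L₀/(k_2−k_1) = 0.172×41.0/(0.852−0.172) = 7.052/0.6800 = 10.37 mg/L.
e^(−k_1 t) = e^(−0.172×0.5533) = 0.9092; e^(−k_2 t) = e^(−0.852×0.5533) = 0.6241.
D = 10.37 × (0.9092 − 0.6241) + 3.91 × 0.6241 = 2.957 + 2.440 = 5.397 mg/L.
DO = C_s − D = 9.87 − 5.397 = 4.473 mg/L.

DO ≈ 4.47 mg/L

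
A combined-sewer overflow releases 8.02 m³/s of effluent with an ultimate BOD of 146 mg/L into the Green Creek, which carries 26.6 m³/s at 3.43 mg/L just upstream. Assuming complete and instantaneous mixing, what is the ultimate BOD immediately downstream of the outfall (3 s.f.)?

36.5 mg/L

Flow-weighted mixing: C = (Q_r C_r + Q_w C_w)/(Q_r + Q_w)
= (26.6×3.43 + 8.02×146)/(26.6 + 8.02) = 1262/34.62 = 36.46 mg/L.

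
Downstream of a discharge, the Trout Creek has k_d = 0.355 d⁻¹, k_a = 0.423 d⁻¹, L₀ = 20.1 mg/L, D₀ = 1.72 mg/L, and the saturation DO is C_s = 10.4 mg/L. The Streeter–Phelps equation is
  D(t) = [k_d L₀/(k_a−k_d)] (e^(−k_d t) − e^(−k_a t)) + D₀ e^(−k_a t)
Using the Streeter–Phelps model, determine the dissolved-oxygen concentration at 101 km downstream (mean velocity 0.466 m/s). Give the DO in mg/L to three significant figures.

DO ≈ 3.05 mg/L

Travel time t = x/v = 101 km / (0.466 m/s) = 101000 m / 0.466 m/s = 216700 s = 2.509 d.
k_d L₀/(k_a−k_d) = 0.355×20.1/(0.423−0.355) = 7.136/0.06800 = 104.9 mg/L.
e^(−k_d t) = e^(−0.355×2.509) = 0.4104; e^(−k_a t) = e^(−0.423×2.509) = 0.3461.
D = 104.9 × (0.4104 − 0.3461) + 1.72 × 0.3461 = 6.754 + 0.5952 = 7.349 mg/L.
DO = C_s − D = 10.4 − 7.349 = 3.051 mg/L.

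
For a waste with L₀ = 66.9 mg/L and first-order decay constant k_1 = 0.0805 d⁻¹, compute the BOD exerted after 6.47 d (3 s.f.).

y_t = L₀(1 − e^(−k_1 t)) = 66.9 × (1 − e^(−0.0805×6.47))
= 66.9 × (1 − 0.5940) = 66.9 × 0.4060 = 27.16 mg/L.

y ≈ 27.2 mg/L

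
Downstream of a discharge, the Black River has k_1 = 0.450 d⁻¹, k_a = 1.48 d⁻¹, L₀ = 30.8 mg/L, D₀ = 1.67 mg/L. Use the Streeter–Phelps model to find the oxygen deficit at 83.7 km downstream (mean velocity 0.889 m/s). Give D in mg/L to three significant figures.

D ≈ 5.89 mg/L

Travel time t = x/v = 83.7 km / (0.889 m/s) = 83700 m / 0.889 m/s = 94150 s = 1.090 d.
k_1 L₀/(k_a−k_1) = 0.450×30.8/(1.48−0.450) = 13.86/1.030 = 13.46 mg/L.
e^(−k_1 t) = e^(−0.450×1.090) = 0.6124; e^(−k_a t) = e^(−1.48×1.090) = 0.1993.
D = 13.46 × (0.6124 − 0.1993) + 1.67 × 0.1993 = 5.558 + 0.3329 = 5.891 mg/L.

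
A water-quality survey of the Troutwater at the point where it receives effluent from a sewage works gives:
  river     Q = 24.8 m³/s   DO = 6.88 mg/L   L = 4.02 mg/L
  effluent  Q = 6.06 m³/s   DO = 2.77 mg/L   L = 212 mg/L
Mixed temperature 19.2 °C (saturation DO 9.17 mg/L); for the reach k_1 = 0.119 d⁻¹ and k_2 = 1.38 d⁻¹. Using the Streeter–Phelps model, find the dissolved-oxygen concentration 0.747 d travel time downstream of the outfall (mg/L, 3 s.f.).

Mixed DO = (24.8×6.88 + 6.06×2.77)/(24.8+6.06) = 187.4/30.86 = 6.073 mg/L.
Mixed L₀ = (24.8×4.02 + 6.06×212)/(30.86) = 1384/30.86 = 44.86 mg/L.
Initial deficit D₀ = C_s − DO₀ = 9.17 − 6.073 = 3.097 mg/L.
D(0.747) = [0.119×44.86/(1.38−0.119)](e^(−0.119×0.747) − e^(−1.38×0.747)) + 3.097 e^(−1.38×0.747)
= 4.234 × (0.9149 − 0.3567) + 3.097 × 0.3567 = 3.468 mg/L.
DO = 9.17 − 3.468 = 5.702 mg/L.

DO ≈ 5.70 mg/L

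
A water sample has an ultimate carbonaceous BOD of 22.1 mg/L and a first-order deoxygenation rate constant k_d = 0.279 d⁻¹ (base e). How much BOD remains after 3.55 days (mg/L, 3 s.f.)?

L ≈ 8.21 mg/L

L_t = L₀ e^(−k_d t) = 22.1 × e^(−0.279×3.55) = 22.1 × 0.3714 = 8.208 mg/L.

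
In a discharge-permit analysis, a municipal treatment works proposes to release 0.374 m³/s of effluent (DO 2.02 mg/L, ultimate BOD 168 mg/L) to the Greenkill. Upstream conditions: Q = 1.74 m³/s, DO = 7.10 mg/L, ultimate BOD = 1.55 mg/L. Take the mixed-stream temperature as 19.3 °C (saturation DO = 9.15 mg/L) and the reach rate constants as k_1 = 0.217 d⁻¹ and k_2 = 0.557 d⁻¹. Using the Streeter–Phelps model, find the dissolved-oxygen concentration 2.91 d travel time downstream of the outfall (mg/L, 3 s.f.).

Mixed DO = (1.74×7.10 + 0.374×2.02)/(1.74+0.374) = 13.11/2.114 = 6.201 mg/L.
Mixed L₀ = (1.74×1.55 + 0.374×168)/(2.114) = 65.53/2.114 = 31.00 mg/L.
Initial deficit D₀ = C_s − DO₀ = 9.15 − 6.201 = 2.949 mg/L.
D(2.91) = [0.217×31.00/(0.557−0.217)](e^(−0.217×2.91) − e^(−0.557×2.91)) + 2.949 e^(−0.557×2.91)
= 19.78 × (0.5318 − 0.1977) + 2.949 × 0.1977 = 7.192 mg/L.
DO = 9.15 − 7.192 = 1.958 mg/L.

DO ≈ 1.96 mg/L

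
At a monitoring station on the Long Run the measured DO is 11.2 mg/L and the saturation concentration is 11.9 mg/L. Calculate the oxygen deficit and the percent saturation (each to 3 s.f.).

D ≈ 0.700 mg/L; 94.1 % saturation

D = C_s − C = 11.9 − 11.2 = 0.700 mg/L.
% saturation = 11.2/11.9 × 100 = 94.1 %.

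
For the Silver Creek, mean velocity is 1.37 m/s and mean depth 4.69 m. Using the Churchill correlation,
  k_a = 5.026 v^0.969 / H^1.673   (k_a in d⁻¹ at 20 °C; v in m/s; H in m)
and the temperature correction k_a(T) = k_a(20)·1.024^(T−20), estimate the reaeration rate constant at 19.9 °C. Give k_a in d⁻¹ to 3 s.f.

k_a(20) = 5.026 × 1.37^0.969 / 4.69^1.673 = 5.026 × 1.357 / 13.27 = 0.5138 d⁻¹.
k_a(19.9) = 0.5138 × 1.024^(19.9−20) = 0.5138 × 0.9976 = 0.5126 d⁻¹.

k_a ≈ 0.513 d⁻¹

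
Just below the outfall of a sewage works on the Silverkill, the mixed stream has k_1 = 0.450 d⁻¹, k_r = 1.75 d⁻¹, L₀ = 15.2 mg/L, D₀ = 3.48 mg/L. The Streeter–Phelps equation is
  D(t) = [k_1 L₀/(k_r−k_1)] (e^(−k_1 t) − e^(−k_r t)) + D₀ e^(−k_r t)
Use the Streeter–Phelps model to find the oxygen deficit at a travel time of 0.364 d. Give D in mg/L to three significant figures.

k_1 L₀/(k_r−k_1) = 0.450×15.2/(1.75−0.450) = 6.840/1.300 = 5.262 mg/L.
e^(−k_1 t) = e^(−0.450×0.3640) = 0.8489; e^(−k_r t) = e^(−1.75×0.3640) = 0.5289.
D = 5.262 × (0.8489 − 0.5289) + 3.48 × 0.5289 = 1.684 + 1.840 = 3.524 mg/L.

D ≈ 3.52 mg/L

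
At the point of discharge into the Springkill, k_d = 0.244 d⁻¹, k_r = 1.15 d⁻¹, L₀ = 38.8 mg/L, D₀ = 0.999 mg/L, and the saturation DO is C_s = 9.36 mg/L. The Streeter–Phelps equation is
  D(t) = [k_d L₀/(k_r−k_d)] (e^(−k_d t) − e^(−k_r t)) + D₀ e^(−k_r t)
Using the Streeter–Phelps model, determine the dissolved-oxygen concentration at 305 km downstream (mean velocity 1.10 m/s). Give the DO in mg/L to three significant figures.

Travel time t = x/v = 305 km / (1.10 m/s) = 305000 m / 1.10 m/s = 277300 s = 3.209 d.
k_d L₀/(k_r−k_d) = 0.244×38.8/(1.15−0.244) = 9.467/0.9060 = 10.45 mg/L.
e^(−k_d t) = e^(−0.244×3.209) = 0.4570; e^(−k_r t) = e^(−1.15×3.209) = 0.02496.
D = 10.45 × (0.4570 − 0.02496) + 0.999 × 0.02496 = 4.515 + 0.02493 = 4.540 mg/L.
DO = C_s − D = 9.36 − 4.540 = 4.820 mg/L.

DO ≈ 4.82 mg/L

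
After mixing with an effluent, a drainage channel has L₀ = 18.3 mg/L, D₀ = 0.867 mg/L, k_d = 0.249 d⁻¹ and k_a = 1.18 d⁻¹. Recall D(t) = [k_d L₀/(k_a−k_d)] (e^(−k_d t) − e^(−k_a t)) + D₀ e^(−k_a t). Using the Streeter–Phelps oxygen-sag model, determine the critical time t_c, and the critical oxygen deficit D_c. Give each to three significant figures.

t_c ≈ 1.46 d; D_c ≈ 2.68 mg/L

t_c = [1/(k_a−k_d)] ln[(k_a/k_d)(1 − D₀(k_a−k_d)/(k_d L₀))]
= [1/(1.18−0.249)] ln[(1.18/0.249)(1 − 0.867×0.9310/(0.249×18.3))]
= (1/0.9310) ln[4.739 × 0.8229] = 1.074 × ln(3.899) = 1.074 × 1.361 = 1.462 d.
D_c = (k_d/k_a) L₀ e^(−k_d t_c) = (0.249/1.18) × 18.3 × e^(−0.249×1.462) = 0.2110 × 18.3 × 0.6949 = 2.683 mg/L.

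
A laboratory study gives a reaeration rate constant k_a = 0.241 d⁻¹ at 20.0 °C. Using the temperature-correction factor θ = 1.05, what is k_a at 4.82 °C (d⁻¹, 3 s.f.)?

k_a ≈ 0.115 d⁻¹

k_a(T₂) = k_a(T₁) · θ^(T₂−T₁) = 0.241 × 1.05^(4.82−20.0)
= 0.241 × 1.05^-15.2 = 0.241 × 0.4768 = 0.1149 d⁻¹.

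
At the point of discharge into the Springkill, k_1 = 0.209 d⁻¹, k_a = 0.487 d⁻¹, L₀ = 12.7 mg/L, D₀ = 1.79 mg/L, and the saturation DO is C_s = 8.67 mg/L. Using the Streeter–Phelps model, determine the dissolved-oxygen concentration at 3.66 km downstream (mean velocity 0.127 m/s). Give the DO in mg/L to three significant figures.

Travel time t = x/v = 3.66 km / (0.127 m/s) = 3660 m / 0.127 m/s = 28820 s = 0.3336 d.
k_1 L₀/(k_a−k_1) = 0.209×12.7/(0.487−0.209) = 2.654/0.2780 = 9.548 mg/L.
e^(−k_1 t) = e^(−0.209×0.3336) = 0.9327; e^(−k_a t) = e^(−0.487×0.3336) = 0.8501.
D = 9.548 × (0.9327 − 0.8501) + 1.79 × 0.8501 = 0.7886 + 1.522 = 2.310 mg/L.
DO = C_s − D = 8.67 − 2.310 = 6.360 mg/L.

DO ≈ 6.36 mg/L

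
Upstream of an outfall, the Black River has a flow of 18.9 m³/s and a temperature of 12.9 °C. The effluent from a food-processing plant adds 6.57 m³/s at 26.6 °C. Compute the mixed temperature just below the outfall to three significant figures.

16.4 °C

Flow-weighted mixing: C = (Q_r C_r + Q_w C_w)/(Q_r + Q_w)
= (18.9×12.9 + 6.57×26.6)/(18.9 + 6.57) = 418.6/25.47 = 16.43 °C.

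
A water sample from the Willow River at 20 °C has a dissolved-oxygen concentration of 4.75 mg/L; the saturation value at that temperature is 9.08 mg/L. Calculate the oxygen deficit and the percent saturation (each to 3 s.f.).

D ≈ 4.33 mg/L; 52.3 % saturation

D = C_s − C = 9.08 − 4.75 = 4.33 mg/L.
% saturation = 4.75/9.08 × 100 = 52.3 %.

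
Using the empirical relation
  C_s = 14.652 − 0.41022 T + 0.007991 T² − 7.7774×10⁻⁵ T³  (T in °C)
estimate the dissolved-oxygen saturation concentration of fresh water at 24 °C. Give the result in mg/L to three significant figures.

C_s = 14.652 − 0.41022×24 + 0.007991×24² − 7.7774×10⁻⁵×24³ = 8.334 mg/L.

C_s ≈ 8.33 mg/L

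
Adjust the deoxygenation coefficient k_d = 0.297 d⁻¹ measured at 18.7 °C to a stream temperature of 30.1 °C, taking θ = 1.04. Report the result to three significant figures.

k_d(T₂) = k_d(T₁) · θ^(T₂−T₁) = 0.297 × 1.04^(30.1−18.7)
= 0.297 × 1.04^11.4 = 0.297 × 1.564 = 0.4644 d⁻¹.

k_d ≈ 0.464 d⁻¹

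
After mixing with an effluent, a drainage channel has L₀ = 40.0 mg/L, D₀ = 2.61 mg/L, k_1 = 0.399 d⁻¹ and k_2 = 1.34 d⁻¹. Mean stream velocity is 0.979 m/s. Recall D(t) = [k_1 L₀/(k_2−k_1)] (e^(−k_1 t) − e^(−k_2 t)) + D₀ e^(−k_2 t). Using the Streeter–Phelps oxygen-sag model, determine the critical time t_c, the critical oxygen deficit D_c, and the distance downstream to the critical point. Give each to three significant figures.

t_c ≈ 1.11 d; D_c ≈ 7.65 mg/L; x_c ≈ 93.9 km

t_c = [1/(k_2−k_1)] ln[(k_2/k_1)(1 − D₀(k_2−k_1)/(k_1 L₀))]
= [1/(1.34−0.399)] ln[(1.34/0.399)(1 − 2.61×0.9410/(0.399×40.0))]
= (1/0.9410) ln[3.358 × 0.8461] = 1.063 × ln(2.842) = 1.063 × 1.044 = 1.110 d.
L(t_c) = L₀ e^(−k_1 t_c) = 40.0 × 0.6422 = 25.69 mg/L, and at the critical point k_2 D_c = k_1 L, so D_c = (0.399/1.34) × 25.69 = 7.649 mg/L.
x_c = v t_c = 0.979 m/s × 1.110 d × 86400 s/d = 93880 m ≈ 93.9 km.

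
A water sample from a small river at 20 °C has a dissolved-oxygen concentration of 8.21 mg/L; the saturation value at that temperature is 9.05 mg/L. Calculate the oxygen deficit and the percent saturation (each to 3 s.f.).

D = C_s − C = 9.05 − 8.21 = 0.840 mg/L.
% saturation = 8.21/9.05 × 100 = 90.7 %.

D ≈ 0.840 mg/L; 90.7 % saturation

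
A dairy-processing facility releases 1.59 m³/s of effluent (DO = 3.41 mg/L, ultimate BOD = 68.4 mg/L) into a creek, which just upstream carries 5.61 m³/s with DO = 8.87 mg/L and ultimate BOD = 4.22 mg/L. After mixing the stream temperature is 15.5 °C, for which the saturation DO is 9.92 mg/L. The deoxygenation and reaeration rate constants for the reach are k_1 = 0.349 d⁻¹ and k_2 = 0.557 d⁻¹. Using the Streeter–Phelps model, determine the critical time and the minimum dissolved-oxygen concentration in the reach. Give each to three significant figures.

Mixed DO = (5.61×8.87 + 1.59×3.41)/(5.61+1.59) = 55.18/7.200 = 7.664 mg/L.
Mixed L₀ = (5.61×4.22 + 1.59×68.4)/(7.200) = 132.4/7.200 = 18.39 mg/L.
Initial deficit D₀ = C_s − DO₀ = 9.92 − 7.664 = 2.256 mg/L.
t_c = (1/0.2080) ln[(0.557/0.349)(1 − 2.256×0.2080/(0.349×18.39))] = 4.808 × ln(1.479) = 1.883 d.
D_c = (0.349/0.557) × 18.39 × e^(−0.349×1.883) = 0.6266 × 18.39 × 0.5184 = 5.974 mg/L.
Minimum DO = 9.92 − 5.974 = 3.946 mg/L.

t_c ≈ 1.88 d; minimum DO ≈ 3.95 mg/L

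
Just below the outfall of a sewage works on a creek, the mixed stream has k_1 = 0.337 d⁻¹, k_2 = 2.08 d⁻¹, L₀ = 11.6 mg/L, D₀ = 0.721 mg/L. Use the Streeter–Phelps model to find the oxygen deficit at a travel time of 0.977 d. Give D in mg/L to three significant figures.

D ≈ 1.41 mg/L

k_1 L₀/(k_2−k_1) = 0.337×11.6/(2.08−0.337) = 3.909/1.743 = 2.243 mg/L.
e^(−k_1 t) = e^(−0.337×0.9770) = 0.7195; e^(−k_2 t) = e^(−2.08×0.9770) = 0.1311.
D = 2.243 × (0.7195 − 0.1311) + 0.721 × 0.1311 = 1.320 + 0.09449 = 1.414 mg/L.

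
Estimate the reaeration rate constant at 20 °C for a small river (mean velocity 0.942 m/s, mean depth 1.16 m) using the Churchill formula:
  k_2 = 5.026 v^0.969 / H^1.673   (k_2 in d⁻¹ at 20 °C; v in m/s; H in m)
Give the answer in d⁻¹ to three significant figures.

k_2 ≈ 3.70 d⁻¹

k_2 = 5.026 × 0.942^0.969 / 1.16^1.673 = 5.026 × 0.9437 / 1.282 = 3.700 d⁻¹.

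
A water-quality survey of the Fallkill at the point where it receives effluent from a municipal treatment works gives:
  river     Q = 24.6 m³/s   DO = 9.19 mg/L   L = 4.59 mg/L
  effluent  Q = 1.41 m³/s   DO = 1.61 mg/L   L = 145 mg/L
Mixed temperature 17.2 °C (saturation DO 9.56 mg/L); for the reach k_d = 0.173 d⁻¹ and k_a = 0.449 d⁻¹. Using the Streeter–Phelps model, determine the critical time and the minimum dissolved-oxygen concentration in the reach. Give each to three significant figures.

t_c ≈ 3.07 d; minimum DO ≈ 6.79 mg/L

Mixed DO = (24.6×9.19 + 1.41×1.61)/(24.6+1.41) = 228.3/26.01 = 8.779 mg/L.
Mixed L₀ = (24.6×4.59 + 1.41×145)/(26.01) = 317.4/26.01 = 12.20 mg/L.
Initial deficit D₀ = C_s − DO₀ = 9.56 − 8.779 = 0.7809 mg/L.
t_c = (1/0.2760) ln[(0.449/0.173)(1 − 0.7809×0.2760/(0.173×12.20))] = 3.623 × ln(2.330) = 3.065 d.
D_c = (0.173/0.449) × 12.20 × e^(−0.173×3.065) = 0.3853 × 12.20 × 0.5884 = 2.766 mg/L.
Minimum DO = 9.56 − 2.766 = 6.794 mg/L.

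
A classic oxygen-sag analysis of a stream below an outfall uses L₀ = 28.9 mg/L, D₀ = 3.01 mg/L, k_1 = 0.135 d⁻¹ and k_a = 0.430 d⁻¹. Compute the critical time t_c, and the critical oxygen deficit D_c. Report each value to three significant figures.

At the critical point dD/dt = 0, so k_1 L₀ e^(−k_1 t) = k_a D. Substituting D(t) from the Streeter–Phelps equation and solving for t gives
t_c = ln[(k_a/k_1)(1 − D₀(k_a−k_1)/(k_1 L₀))] / (k_a−k_1).
Here k_a−k_1 = 0.2950 d⁻¹ and 1 − D₀(k_a−k_1)/(k_1 L₀) = 1 − 3.01×0.2950/(0.135×28.9) = 0.7724, so
t_c = ln(3.185 × 0.7724) / 0.2950 = 0.9003 / 0.2950 = 3.052 d.
D_c = (k_1/k_a) L₀ e^(−k_1 t_c) = (0.135/0.430) × 28.9 × e^(−0.135×3.052) = 0.3140 × 28.9 × 0.6623 = 6.010 mg/L.

t_c ≈ 3.05 d; D_c ≈ 6.01 mg/L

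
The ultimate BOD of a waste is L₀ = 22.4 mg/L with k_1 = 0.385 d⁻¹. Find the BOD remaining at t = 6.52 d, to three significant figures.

L ≈ 1.82 mg/L

L_t = L₀ e^(−k_1 t) = 22.4 × e^(−0.385×6.52) = 22.4 × 0.08125 = 1.820 mg/L.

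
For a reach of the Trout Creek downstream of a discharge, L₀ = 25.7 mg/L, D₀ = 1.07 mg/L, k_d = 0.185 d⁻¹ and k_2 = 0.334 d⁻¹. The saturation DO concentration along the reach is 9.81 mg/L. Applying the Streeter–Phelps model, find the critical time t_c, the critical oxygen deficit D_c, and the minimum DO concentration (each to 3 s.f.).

t_c ≈ 3.74 d; D_c ≈ 7.13 mg/L; min DO ≈ 2.68 mg/L

At the critical point dD/dt = 0, so k_d L₀ e^(−k_d t) = k_2 D. Substituting D(t) from the Streeter–Phelps equation and solving for t gives
t_c = ln[(k_2/k_d)(1 − D₀(k_2−k_d)/(k_d L₀))] / (k_2−k_d).
Here k_2−k_d = 0.1490 d⁻¹ and 1 − D₀(k_2−k_d)/(k_d L₀) = 1 − 1.07×0.1490/(0.185×25.7) = 0.9665, so
t_c = ln(1.805 × 0.9665) / 0.1490 = 0.5567 / 0.1490 = 3.736 d.
D_c = (k_d/k_2) L₀ e^(−k_d t_c) = (0.185/0.334) × 25.7 × e^(−0.185×3.736) = 0.5539 × 25.7 × 0.5010 = 7.132 mg/L.
Minimum DO = C_s − D_c = 9.81 − 7.132 = 2.678 mg/L.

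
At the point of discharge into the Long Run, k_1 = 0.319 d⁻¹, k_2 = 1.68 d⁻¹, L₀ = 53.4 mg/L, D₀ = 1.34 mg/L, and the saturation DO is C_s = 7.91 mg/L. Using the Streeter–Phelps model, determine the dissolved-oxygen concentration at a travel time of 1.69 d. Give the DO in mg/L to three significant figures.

k_1 L₀/(k_2−k_1) = 0.319×53.4/(1.68−0.319) = 17.03/1.361 = 12.52 mg/L.
e^(−k_1 t) = e^(−0.319×1.690) = 0.5833; e^(−k_2 t) = e^(−1.68×1.690) = 0.05847.
D = 12.52 × (0.5833 − 0.05847) + 1.34 × 0.05847 = 6.568 + 0.07835 = 6.647 mg/L.
DO = C_s − D = 7.91 − 6.647 = 1.263 mg/L.

DO ≈ 1.26 mg/L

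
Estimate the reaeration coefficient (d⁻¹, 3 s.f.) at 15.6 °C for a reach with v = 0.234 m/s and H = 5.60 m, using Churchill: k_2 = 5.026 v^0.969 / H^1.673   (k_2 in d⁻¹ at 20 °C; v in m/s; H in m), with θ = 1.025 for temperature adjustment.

k_2 ≈ 0.0618 d⁻¹

k_2(20) = 5.026 × 0.234^0.969 / 5.60^1.673 = 5.026 × 0.2448 / 17.85 = 0.06891 d⁻¹.
k_2(15.6) = 0.06891 × 1.025^(15.6−20) = 0.06891 × 0.8970 = 0.06181 d⁻¹.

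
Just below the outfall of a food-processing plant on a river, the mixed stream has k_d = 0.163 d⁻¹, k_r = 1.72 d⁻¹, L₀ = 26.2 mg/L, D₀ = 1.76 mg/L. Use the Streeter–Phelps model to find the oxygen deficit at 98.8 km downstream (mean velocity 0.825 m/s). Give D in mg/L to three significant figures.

Travel time t = x/v = 98.8 km / (0.825 m/s) = 98800 m / 0.825 m/s = 119800 s = 1.386 d.
k_d L₀/(k_r−k_d) = 0.163×26.2/(1.72−0.163) = 4.271/1.557 = 2.743 mg/L.
e^(−k_d t) = e^(−0.163×1.386) = 0.7978; e^(−k_r t) = e^(−1.72×1.386) = 0.09218.
D = 2.743 × (0.7978 − 0.09218) + 1.76 × 0.09218 = 1.935 + 0.1622 = 2.098 mg/L.

D ≈ 2.10 mg/L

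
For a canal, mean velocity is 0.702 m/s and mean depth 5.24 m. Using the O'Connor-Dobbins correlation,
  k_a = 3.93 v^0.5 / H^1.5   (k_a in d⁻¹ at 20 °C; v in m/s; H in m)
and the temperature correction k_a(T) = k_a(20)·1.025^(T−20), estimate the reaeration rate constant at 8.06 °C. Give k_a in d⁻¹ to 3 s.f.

k_a ≈ 0.204 d⁻¹

k_a(20) = 3.93 × 0.702^0.5 / 5.24^1.5 = 3.93 × 0.8379 / 11.99 = 0.2745 d⁻¹.
k_a(8.06) = 0.2745 × 1.025^(8.06−20) = 0.2745 × 0.7447 = 0.2044 d⁻¹.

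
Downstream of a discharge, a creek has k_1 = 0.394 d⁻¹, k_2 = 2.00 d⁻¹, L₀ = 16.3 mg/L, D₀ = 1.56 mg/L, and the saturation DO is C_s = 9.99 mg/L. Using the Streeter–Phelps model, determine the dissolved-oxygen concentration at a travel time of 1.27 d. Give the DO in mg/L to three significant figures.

k_1 L₀/(k_2−k_1) = 0.394×16.3/(2.00−0.394) = 6.422/1.606 = 3.999 mg/L.
e^(−k_1 t) = e^(−0.394×1.270) = 0.6063; e^(−k_2 t) = e^(−2.00×1.270) = 0.07887.
D = 3.999 × (0.6063 − 0.07887) + 1.56 × 0.07887 = 2.109 + 0.1230 = 2.232 mg/L.
DO = C_s − D = 9.99 − 2.232 = 7.758 mg/L.

DO ≈ 7.76 mg/L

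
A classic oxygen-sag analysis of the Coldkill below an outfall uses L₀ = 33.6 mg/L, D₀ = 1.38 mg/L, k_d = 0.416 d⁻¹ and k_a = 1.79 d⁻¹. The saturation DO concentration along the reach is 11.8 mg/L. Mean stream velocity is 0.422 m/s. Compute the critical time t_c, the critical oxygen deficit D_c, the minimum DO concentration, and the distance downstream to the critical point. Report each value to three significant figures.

t_c ≈ 0.956 d; D_c ≈ 5.25 mg/L; min DO ≈ 6.55 mg/L; x_c ≈ 34.9 km

At the critical point dD/dt = 0, so k_d L₀ e^(−k_d t) = k_a D. Substituting D(t) from the Streeter–Phelps equation and solving for t gives
t_c = ln[(k_a/k_d)(1 − D₀(k_a−k_d)/(k_d L₀))] / (k_a−k_d).
Here k_a−k_d = 1.374 d⁻¹ and 1 − D₀(k_a−k_d)/(k_d L₀) = 1 − 1.38×1.374/(0.416×33.6) = 0.8643, so
t_c = ln(4.303 × 0.8643) / 1.374 = 1.314 / 1.374 = 0.9560 d.
L(t_c) = L₀ e^(−k_d t_c) = 33.6 × 0.6719 = 22.57 mg/L, and at the critical point k_a D_c = k_d L, so D_c = (0.416/1.79) × 22.57 = 5.246 mg/L.
Minimum DO = C_s − D_c = 11.8 − 5.246 = 6.554 mg/L.
x_c = v t_c = 0.422 m/s × 0.9560 d × 86400 s/d = 34860 m ≈ 34.9 km.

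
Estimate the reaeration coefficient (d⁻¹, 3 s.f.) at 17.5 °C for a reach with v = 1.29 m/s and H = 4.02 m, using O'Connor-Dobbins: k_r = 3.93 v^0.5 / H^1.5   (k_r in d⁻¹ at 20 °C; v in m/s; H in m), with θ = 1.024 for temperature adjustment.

k_r ≈ 0.522 d⁻¹

k_r(20) = 3.93 × 1.29^0.5 / 4.02^1.5 = 3.93 × 1.136 / 8.060 = 0.5538 d⁻¹.
k_r(17.5) = 0.5538 × 1.024^(17.5−20) = 0.5538 × 0.9424 = 0.5219 d⁻¹.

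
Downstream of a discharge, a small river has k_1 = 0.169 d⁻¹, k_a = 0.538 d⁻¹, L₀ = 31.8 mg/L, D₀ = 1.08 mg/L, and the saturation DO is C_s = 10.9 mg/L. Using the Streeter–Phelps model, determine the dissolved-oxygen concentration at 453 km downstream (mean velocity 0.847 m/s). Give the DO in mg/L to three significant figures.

Travel time t = x/v = 453 km / (0.847 m/s) = 453000 m / 0.847 m/s = 534800 s = 6.190 d.
k_1 L₀/(k_a−k_1) = 0.169×31.8/(0.538−0.169) = 5.374/0.3690 = 14.56 mg/L.
e^(−k_1 t) = e^(−0.169×6.190) = 0.3513; e^(−k_a t) = e^(−0.538×6.190) = 0.03578.
D = 14.56 × (0.3513 − 0.03578) + 1.08 × 0.03578 = 4.595 + 0.03864 = 4.634 mg/L.
DO = C_s − D = 10.9 − 4.634 = 6.266 mg/L.

DO ≈ 6.27 mg/L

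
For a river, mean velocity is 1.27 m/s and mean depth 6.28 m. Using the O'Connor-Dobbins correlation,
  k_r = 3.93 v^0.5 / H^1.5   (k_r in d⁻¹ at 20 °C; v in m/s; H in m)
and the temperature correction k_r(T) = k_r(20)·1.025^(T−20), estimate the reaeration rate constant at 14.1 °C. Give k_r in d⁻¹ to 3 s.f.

k_r ≈ 0.243 d⁻¹

k_r(20) = 3.93 × 1.27^0.5 / 6.28^1.5 = 3.93 × 1.127 / 15.74 = 0.2814 d⁻¹.
k_r(14.1) = 0.2814 × 1.025^(14.1−20) = 0.2814 × 0.8644 = 0.2433 d⁻¹.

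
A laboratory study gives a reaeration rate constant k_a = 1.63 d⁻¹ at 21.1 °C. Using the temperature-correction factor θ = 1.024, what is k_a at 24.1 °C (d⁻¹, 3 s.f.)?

k_a(T₂) = k_a(T₁) · θ^(T₂−T₁) = 1.63 × 1.024^(24.1−21.1)
= 1.63 × 1.024^3.00 = 1.63 × 1.074 = 1.750 d⁻¹.

k_a ≈ 1.75 d⁻¹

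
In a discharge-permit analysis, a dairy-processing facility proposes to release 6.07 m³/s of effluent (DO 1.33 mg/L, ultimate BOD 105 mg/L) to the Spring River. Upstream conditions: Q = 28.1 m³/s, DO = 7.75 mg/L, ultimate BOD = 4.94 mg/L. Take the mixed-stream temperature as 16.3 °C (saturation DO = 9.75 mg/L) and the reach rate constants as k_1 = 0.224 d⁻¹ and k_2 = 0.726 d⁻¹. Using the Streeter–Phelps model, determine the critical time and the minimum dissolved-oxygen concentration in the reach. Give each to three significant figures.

t_c ≈ 1.60 d; minimum DO ≈ 4.86 mg/L

Mixed DO = (28.1×7.75 + 6.07×1.33)/(28.1+6.07) = 225.8/34.17 = 6.610 mg/L.
Mixed L₀ = (28.1×4.94 + 6.07×105)/(34.17) = 776.2/34.17 = 22.71 mg/L.
Initial deficit D₀ = C_s − DO₀ = 9.75 − 6.610 = 3.140 mg/L.
t_c = (1/0.5020) ln[(0.726/0.224)(1 − 3.140×0.5020/(0.224×22.71))] = 1.992 × ln(2.237) = 1.604 d.
D_c = (0.224/0.726) × 22.71 × e^(−0.224×1.604) = 0.3085 × 22.71 × 0.6982 = 4.893 mg/L.
Minimum DO = 9.75 − 4.893 = 4.857 mg/L.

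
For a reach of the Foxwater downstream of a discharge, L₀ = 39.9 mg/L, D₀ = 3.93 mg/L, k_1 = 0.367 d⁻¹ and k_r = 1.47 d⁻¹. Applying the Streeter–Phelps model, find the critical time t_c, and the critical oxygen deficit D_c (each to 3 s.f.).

t_c ≈ 0.940 d; D_c ≈ 7.06 mg/L

t_c = [1/(k_r−k_1)] ln[(k_r/k_1)(1 − D₀(k_r−k_1)/(k_1 L₀))]
= [1/(1.47−0.367)] ln[(1.47/0.367)(1 − 3.93×1.103/(0.367×39.9))]
= (1/1.103) ln[4.005 × 0.7040] = 0.9066 × ln(2.820) = 0.9066 × 1.037 = 0.9398 d.
L(t_c) = L₀ e^(−k_1 t_c) = 39.9 × 0.7083 = 28.26 mg/L, and at the critical point k_r D_c = k_1 L, so D_c = (0.367/1.47) × 28.26 = 7.055 mg/L.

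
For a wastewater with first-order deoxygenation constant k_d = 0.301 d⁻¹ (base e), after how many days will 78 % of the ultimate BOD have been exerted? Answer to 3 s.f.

t ≈ 5.03 d

y/L₀ = 1 − e^(−k_d t) = 0.78 ⇒ e^(−k_d t) = 0.220
t = −ln(0.220) / 0.301 = 1.514 / 0.301 = 5.030 d.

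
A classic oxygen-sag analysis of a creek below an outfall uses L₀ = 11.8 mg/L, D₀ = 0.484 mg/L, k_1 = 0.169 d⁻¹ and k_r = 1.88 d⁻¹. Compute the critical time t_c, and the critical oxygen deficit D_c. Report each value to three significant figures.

At the critical point dD/dt = 0, so k_1 L₀ e^(−k_1 t) = k_r D. Substituting D(t) from the Streeter–Phelps equation and solving for t gives
t_c = ln[(k_r/k_1)(1 − D₀(k_r−k_1)/(k_1 L₀))] / (k_r−k_1).
Here k_r−k_1 = 1.711 d⁻¹ and 1 − D₀(k_r−k_1)/(k_1 L₀) = 1 − 0.484×1.711/(0.169×11.8) = 0.5847, so
t_c = ln(11.12 × 0.5847) / 1.711 = 1.873 / 1.711 = 1.094 d.
L(t_c) = L₀ e^(−k_1 t_c) = 11.8 × 0.8311 = 9.807 mg/L, and at the critical point k_r D_c = k_1 L, so D_c = (0.169/1.88) × 9.807 = 0.8816 mg/L.

t_c ≈ 1.09 d; D_c ≈ 0.882 mg/L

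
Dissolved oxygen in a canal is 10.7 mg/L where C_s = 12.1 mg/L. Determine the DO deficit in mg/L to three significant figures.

D = C_s − C = 12.1 − 10.7 = 1.40 mg/L.

D ≈ 1.40 mg/L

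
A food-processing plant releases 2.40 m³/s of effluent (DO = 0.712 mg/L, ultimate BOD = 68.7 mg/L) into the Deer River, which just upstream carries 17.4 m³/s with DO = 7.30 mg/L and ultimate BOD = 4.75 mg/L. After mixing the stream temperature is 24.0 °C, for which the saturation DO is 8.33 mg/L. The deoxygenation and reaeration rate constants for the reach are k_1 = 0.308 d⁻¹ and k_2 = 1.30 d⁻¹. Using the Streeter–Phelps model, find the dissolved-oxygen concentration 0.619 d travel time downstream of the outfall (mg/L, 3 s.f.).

Mixed DO = (17.4×7.30 + 2.40×0.712)/(17.4+2.40) = 128.7/19.80 = 6.501 mg/L.
Mixed L₀ = (17.4×4.75 + 2.40×68.7)/(19.80) = 247.5/19.80 = 12.50 mg/L.
Initial deficit D₀ = C_s − DO₀ = 8.33 − 6.501 = 1.829 mg/L.
D(0.619) = [0.308×12.50/(1.30−0.308)](e^(−0.308×0.619) − e^(−1.30×0.619)) + 1.829 e^(−1.30×0.619)
= 3.882 × (0.8264 − 0.4472) + 1.829 × 0.4472 = 2.290 mg/L.
DO = 8.33 − 2.290 = 6.040 mg/L.

DO ≈ 6.04 mg/L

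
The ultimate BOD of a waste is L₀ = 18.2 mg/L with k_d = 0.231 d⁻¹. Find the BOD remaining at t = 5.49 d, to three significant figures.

L_t = L₀ e^(−k_d t) = 18.2 × e^(−0.231×5.49) = 18.2 × 0.2813 = 5.120 mg/L.

L ≈ 5.12 mg/L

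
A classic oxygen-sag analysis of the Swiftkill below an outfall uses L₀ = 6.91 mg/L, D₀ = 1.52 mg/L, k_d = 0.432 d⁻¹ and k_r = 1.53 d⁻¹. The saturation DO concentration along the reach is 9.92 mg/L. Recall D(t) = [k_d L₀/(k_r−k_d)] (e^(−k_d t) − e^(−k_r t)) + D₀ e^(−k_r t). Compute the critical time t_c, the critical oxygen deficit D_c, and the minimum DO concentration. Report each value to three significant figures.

At the critical point dD/dt = 0, so k_d L₀ e^(−k_d t) = k_r D. Substituting D(t) from the Streeter–Phelps equation and solving for t gives
t_c = ln[(k_r/k_d)(1 − D₀(k_r−k_d)/(k_d L₀))] / (k_r−k_d).
Here k_r−k_d = 1.098 d⁻¹ and 1 − D₀(k_r−k_d)/(k_d L₀) = 1 − 1.52×1.098/(0.432×6.91) = 0.4409, so
t_c = ln(3.542 × 0.4409) / 1.098 = 0.4457 / 1.098 = 0.4059 d.
D_c = (k_d/k_r) L₀ e^(−k_d t_c) = (0.432/1.53) × 6.91 × e^(−0.432×0.4059) = 0.2824 × 6.91 × 0.8392 = 1.637 mg/L.
Minimum DO = C_s − D_c = 9.92 − 1.637 = 8.283 mg/L.

t_c ≈ 0.406 d; D_c ≈ 1.64 mg/L; min DO ≈ 8.28 mg/L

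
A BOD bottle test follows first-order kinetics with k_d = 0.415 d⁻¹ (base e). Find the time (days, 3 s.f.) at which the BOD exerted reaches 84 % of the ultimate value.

y/L₀ = 1 − e^(−k_d t) = 0.84 ⇒ e^(−k_d t) = 0.160
t = −ln(0.160) / 0.415 = 1.833 / 0.415 = 4.416 d.

t ≈ 4.42 d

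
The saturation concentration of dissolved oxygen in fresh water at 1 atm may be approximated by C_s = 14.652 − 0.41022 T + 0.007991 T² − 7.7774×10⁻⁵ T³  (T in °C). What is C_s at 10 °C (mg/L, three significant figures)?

C_s = 14.652 − 0.41022×10 + 0.007991×10² − 7.7774×10⁻⁵×10³ = 11.27 mg/L.

C_s ≈ 11.3 mg/L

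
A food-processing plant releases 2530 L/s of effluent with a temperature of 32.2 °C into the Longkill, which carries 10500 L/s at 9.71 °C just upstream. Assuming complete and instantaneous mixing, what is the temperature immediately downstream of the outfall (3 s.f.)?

Flow-weighted mixing: C = (Q_r C_r + Q_w C_w)/(Q_r + Q_w)
= (10500×9.71 + 2530×32.2)/(10500 + 2530) = 183400/13030 = 14.08 °C.

14.1 °C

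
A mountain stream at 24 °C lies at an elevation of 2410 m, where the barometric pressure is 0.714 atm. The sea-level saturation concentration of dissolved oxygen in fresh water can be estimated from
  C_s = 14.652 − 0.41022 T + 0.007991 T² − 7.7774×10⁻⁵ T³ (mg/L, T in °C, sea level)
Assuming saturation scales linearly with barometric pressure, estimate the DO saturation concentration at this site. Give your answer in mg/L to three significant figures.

At sea level: C_s = 14.652 − 0.41022×24 + 0.007991×24² − 7.7774×10⁻⁵×24³ = 8.334 mg/L.
Pressure correction: C_s' = 8.334 × 0.714 = 5.951 mg/L.

C_s ≈ 5.95 mg/L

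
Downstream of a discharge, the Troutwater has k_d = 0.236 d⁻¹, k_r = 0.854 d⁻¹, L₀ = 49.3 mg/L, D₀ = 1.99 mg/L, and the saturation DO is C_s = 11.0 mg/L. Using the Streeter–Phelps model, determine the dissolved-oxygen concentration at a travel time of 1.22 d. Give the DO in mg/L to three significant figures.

k_d L₀/(k_r−k_d) = 0.236×49.3/(0.854−0.236) = 11.63/0.6180 = 18.83 mg/L.
e^(−k_d t) = e^(−0.236×1.220) = 0.7498; e^(−k_r t) = e^(−0.854×1.220) = 0.3528.
D = 18.83 × (0.7498 − 0.3528) + 1.99 × 0.3528 = 7.475 + 0.7021 = 8.177 mg/L.
DO = C_s − D = 11.0 − 8.177 = 2.823 mg/L.

DO ≈ 2.82 mg/L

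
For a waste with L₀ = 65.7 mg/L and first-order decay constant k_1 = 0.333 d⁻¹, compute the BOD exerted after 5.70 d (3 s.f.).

y ≈ 55.9 mg/L

y_t = L₀(1 − e^(−k_1 t)) = 65.7 × (1 − e^(−0.333×5.70))
= 65.7 × (1 − 0.1499) = 65.7 × 0.8501 = 55.85 mg/L.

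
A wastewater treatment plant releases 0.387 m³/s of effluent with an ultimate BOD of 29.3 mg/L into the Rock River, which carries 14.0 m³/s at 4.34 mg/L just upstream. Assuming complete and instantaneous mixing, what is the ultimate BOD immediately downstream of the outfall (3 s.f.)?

5.01 mg/L

Flow-weighted mixing: C = (Q_r C_r + Q_w C_w)/(Q_r + Q_w)
= (14.0×4.34 + 0.387×29.3)/(14.0 + 0.387) = 72.10/14.39 = 5.011 mg/L.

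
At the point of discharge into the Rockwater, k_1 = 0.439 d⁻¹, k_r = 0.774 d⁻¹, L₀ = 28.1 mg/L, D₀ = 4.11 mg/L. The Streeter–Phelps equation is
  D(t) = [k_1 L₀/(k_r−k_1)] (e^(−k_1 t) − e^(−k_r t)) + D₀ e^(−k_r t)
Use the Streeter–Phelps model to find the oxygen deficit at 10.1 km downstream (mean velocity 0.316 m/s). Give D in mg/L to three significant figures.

D ≈ 6.74 mg/L

Travel time t = x/v = 10.1 km / (0.316 m/s) = 10100 m / 0.316 m/s = 31960 s = 0.3699 d.
k_1 L₀/(k_r−k_1) = 0.439×28.1/(0.774−0.439) = 12.34/0.3350 = 36.82 mg/L.
e^(−k_1 t) = e^(−0.439×0.3699) = 0.8501; e^(−k_r t) = e^(−0.774×0.3699) = 0.7510.
D = 36.82 × (0.8501 − 0.7510) + 4.11 × 0.7510 = 3.649 + 3.087 = 6.735 mg/L.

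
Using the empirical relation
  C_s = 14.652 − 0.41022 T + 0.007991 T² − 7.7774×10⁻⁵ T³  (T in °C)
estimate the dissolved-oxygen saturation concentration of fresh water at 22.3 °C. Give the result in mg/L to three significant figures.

C_s = 14.652 − 0.41022×22.3 + 0.007991×22.3² − 7.7774×10⁻⁵×22.3³ = 8.615 mg/L.

C_s ≈ 8.62 mg/L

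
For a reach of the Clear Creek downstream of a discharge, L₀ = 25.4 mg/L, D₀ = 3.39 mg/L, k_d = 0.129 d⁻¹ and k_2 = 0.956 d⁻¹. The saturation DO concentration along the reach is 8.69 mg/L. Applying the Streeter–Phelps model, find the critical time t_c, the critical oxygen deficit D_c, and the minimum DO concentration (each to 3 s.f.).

With k_2/k_d = 7.411 and 1 − D₀(k_2−k_d)/(k_d L₀) = 0.1444,
t_c = ln(7.411 × 0.1444) / (0.956 − 0.129) = ln(1.070) / 0.8270 = 0.06763/0.8270 = 0.08177 d.
D_c = (k_d/k_2) L₀ e^(−k_d t_c) = (0.129/0.956) × 25.4 × e^(−0.129×0.08177) = 0.1349 × 25.4 × 0.9895 = 3.391 mg/L.
Minimum DO = C_s − D_c = 8.69 − 3.391 = 5.299 mg/L.

t_c ≈ 0.0818 d; D_c ≈ 3.39 mg/L; min DO ≈ 5.30 mg/L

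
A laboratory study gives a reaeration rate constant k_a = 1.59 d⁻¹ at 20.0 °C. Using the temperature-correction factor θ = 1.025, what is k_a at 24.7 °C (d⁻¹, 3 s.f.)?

k_a ≈ 1.79 d⁻¹

k_a(T₂) = k_a(T₁) · θ^(T₂−T₁) = 1.59 × 1.025^(24.7−20.0)
= 1.59 × 1.025^4.70 = 1.59 × 1.123 = 1.786 d⁻¹.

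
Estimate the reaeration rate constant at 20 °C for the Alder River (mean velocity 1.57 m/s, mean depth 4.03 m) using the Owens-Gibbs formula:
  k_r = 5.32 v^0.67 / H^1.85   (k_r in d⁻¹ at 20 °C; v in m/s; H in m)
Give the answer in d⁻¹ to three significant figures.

k_r ≈ 0.546 d⁻¹

k_r = 5.32 × 1.57^0.67 / 4.03^1.85 = 5.32 × 1.353 / 13.18 = 0.5462 d⁻¹.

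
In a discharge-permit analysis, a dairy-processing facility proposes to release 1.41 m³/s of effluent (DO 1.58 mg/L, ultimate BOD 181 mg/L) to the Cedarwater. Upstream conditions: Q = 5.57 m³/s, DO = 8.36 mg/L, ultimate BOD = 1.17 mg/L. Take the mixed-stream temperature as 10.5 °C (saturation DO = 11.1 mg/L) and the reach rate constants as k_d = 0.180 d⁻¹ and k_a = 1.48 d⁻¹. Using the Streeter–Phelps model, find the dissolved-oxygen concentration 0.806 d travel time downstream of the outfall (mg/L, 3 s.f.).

DO ≈ 6.94 mg/L

Mixed DO = (5.57×8.36 + 1.41×1.58)/(5.57+1.41) = 48.79/6.980 = 6.990 mg/L.
Mixed L₀ = (5.57×1.17 + 1.41×181)/(6.980) = 261.7/6.980 = 37.50 mg/L.
Initial deficit D₀ = C_s − DO₀ = 11.1 − 6.990 = 4.110 mg/L.
D(0.806) = [0.180×37.50/(1.48−0.180)](e^(−0.180×0.806) − e^(−1.48×0.806)) + 4.110 e^(−1.48×0.806)
= 5.192 × (0.8650 − 0.3033) + 4.110 × 0.3033 = 4.162 mg/L.
DO = 11.1 − 4.162 = 6.938 mg/L.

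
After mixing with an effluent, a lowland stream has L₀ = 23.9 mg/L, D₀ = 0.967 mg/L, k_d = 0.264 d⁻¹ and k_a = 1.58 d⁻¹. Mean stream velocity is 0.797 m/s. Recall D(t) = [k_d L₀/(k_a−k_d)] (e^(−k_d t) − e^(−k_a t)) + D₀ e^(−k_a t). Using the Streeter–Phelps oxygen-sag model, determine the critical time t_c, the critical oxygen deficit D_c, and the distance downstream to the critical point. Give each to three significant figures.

t_c ≈ 1.19 d; D_c ≈ 2.92 mg/L; x_c ≈ 81.8 km

t_c = [1/(k_a−k_d)] ln[(k_a/k_d)(1 − D₀(k_a−k_d)/(k_d L₀))]
= [1/(1.58−0.264)] ln[(1.58/0.264)(1 − 0.967×1.316/(0.264×23.9))]
= (1/1.316) ln[5.985 × 0.7983] = 0.7599 × ln(4.778) = 0.7599 × 1.564 = 1.188 d.
D_c = (k_d/k_a) L₀ e^(−k_d t_c) = (0.264/1.58) × 23.9 × e^(−0.264×1.188) = 0.1671 × 23.9 × 0.7307 = 2.918 mg/L.
x_c = v t_c = 0.797 m/s × 1.188 d × 86400 s/d = 81840 m ≈ 81.8 km.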